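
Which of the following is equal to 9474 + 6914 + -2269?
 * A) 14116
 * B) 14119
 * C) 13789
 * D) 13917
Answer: B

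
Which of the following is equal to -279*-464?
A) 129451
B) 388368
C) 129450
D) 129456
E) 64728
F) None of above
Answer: D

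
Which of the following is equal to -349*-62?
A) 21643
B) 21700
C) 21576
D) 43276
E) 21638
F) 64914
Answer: E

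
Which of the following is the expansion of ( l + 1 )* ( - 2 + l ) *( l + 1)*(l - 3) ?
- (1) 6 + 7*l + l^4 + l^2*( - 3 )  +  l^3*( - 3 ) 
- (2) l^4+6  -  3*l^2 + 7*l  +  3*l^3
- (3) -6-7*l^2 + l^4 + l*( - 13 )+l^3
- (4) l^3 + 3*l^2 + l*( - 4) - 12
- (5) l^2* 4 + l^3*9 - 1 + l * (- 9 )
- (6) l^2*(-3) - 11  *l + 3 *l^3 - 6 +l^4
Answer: 1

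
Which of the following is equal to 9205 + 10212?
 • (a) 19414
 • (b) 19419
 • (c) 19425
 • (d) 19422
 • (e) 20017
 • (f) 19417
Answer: f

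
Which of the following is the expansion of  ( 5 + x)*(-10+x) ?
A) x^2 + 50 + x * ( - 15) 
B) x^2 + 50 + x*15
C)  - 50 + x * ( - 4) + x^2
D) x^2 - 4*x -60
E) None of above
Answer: E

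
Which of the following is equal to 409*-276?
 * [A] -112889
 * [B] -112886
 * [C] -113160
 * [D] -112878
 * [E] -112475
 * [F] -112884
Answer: F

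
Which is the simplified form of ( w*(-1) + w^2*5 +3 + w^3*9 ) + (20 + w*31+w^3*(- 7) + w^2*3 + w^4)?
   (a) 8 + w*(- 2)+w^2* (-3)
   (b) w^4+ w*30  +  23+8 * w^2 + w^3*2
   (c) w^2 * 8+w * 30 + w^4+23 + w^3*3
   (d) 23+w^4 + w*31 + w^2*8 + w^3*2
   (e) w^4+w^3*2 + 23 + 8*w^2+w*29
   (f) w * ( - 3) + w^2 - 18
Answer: b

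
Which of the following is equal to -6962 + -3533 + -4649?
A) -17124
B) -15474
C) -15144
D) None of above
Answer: C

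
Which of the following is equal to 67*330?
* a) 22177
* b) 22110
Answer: b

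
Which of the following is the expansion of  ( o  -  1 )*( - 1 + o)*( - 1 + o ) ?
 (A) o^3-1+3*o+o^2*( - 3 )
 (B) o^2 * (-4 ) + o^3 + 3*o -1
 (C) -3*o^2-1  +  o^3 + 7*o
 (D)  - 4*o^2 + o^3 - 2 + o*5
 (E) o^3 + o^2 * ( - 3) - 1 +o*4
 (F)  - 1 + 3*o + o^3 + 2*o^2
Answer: A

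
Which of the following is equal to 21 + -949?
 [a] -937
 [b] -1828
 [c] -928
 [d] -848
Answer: c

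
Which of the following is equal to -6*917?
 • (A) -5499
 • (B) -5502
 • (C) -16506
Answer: B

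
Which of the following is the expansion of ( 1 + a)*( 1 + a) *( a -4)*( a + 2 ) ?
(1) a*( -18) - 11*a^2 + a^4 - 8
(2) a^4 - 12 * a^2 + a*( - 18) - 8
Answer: 1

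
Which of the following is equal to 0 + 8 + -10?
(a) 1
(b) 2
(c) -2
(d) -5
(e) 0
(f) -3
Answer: c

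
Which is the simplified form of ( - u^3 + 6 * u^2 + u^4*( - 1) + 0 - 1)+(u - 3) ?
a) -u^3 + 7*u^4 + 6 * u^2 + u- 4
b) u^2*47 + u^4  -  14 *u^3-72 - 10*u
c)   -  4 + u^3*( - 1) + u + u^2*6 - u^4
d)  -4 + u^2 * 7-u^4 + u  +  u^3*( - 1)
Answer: c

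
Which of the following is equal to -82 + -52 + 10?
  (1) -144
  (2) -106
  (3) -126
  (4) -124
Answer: 4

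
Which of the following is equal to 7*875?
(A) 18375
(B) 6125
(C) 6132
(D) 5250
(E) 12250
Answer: B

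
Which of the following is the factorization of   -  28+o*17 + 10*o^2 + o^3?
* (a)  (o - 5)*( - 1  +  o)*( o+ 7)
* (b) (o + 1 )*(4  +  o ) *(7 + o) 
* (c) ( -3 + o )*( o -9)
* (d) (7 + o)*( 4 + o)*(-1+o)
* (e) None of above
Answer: d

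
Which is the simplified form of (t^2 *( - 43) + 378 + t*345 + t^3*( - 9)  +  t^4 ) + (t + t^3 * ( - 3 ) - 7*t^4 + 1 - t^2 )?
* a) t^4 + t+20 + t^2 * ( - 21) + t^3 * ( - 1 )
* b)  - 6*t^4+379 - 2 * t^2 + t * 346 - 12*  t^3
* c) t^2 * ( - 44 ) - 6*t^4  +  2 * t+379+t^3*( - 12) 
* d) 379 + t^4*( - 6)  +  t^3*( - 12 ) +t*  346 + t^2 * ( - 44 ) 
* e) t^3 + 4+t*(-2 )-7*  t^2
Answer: d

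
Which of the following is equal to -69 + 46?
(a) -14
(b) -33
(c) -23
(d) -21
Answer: c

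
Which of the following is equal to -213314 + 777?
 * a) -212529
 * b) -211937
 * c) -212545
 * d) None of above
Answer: d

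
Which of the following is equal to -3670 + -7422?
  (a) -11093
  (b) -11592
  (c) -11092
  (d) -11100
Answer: c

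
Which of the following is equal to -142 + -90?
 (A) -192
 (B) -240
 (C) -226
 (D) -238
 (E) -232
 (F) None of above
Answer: E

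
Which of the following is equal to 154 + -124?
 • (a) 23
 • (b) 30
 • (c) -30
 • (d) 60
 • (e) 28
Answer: b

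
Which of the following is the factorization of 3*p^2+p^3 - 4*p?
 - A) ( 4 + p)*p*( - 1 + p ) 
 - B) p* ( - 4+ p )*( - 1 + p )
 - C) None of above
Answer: A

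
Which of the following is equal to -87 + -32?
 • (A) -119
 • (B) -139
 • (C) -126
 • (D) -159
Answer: A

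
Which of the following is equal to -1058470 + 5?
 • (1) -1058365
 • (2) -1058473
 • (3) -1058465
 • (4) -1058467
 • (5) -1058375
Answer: 3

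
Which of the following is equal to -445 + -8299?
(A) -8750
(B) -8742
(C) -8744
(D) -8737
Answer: C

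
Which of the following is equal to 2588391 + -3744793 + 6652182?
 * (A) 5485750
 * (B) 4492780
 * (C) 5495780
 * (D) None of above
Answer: C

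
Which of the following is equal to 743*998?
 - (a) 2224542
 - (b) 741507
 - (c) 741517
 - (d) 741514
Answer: d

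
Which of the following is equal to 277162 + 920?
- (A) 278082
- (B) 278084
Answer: A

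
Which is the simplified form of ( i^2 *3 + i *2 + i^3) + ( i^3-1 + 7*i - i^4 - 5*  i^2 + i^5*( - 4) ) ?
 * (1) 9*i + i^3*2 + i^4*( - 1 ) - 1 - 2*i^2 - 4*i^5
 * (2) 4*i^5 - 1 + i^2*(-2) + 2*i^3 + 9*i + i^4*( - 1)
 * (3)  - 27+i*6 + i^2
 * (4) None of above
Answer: 1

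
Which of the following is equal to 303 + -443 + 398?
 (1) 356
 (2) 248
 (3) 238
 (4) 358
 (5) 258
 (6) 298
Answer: 5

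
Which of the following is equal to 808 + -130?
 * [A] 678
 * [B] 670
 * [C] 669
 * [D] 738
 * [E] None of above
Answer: A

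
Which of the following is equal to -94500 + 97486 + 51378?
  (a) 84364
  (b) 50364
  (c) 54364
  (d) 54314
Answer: c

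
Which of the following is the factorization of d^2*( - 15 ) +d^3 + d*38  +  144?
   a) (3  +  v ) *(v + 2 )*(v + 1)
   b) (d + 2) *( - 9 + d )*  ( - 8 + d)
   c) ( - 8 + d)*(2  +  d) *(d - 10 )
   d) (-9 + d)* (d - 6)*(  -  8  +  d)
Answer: b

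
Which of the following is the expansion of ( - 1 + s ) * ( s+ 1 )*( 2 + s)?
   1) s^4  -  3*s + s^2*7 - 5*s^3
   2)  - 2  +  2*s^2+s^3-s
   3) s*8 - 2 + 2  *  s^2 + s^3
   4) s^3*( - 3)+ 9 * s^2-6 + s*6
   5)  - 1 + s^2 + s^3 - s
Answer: 2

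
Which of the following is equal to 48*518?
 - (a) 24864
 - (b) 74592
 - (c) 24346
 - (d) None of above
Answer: a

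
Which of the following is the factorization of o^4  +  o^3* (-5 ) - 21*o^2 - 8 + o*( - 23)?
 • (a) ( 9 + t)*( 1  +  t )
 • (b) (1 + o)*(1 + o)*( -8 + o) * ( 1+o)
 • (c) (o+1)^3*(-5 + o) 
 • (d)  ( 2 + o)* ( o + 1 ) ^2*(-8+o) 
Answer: b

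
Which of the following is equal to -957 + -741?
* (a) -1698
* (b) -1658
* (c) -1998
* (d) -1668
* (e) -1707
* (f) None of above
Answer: a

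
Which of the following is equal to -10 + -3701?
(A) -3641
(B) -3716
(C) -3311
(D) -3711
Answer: D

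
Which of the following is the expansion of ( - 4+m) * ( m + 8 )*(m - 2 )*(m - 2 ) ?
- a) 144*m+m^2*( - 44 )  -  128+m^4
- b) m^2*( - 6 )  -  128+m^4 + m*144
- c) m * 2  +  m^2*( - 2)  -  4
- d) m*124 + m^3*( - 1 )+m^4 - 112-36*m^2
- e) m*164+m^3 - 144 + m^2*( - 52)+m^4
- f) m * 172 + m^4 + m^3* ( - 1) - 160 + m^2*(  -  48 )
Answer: a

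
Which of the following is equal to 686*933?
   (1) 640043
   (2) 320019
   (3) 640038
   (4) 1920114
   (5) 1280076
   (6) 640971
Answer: 3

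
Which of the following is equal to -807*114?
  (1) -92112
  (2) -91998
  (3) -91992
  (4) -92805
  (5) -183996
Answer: 2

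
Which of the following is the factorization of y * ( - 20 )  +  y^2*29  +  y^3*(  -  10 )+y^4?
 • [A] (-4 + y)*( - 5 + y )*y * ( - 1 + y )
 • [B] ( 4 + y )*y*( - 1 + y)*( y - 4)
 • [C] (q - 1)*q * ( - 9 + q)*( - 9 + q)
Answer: A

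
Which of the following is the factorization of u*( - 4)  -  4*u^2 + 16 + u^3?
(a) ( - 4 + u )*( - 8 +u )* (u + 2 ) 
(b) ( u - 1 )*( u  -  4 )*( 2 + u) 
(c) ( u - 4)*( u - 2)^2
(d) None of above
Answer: d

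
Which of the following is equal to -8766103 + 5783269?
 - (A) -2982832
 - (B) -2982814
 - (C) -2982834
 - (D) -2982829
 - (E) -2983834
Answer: C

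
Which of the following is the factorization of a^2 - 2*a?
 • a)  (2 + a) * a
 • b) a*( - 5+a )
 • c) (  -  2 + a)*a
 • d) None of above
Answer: c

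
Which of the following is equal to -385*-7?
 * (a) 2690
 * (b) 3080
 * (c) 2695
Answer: c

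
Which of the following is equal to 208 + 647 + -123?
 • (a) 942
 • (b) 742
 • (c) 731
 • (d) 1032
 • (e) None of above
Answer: e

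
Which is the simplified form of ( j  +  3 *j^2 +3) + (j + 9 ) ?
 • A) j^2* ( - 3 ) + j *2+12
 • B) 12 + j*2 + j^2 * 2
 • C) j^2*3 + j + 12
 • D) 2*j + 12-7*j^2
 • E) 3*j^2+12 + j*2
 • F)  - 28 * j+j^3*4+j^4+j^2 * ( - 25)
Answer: E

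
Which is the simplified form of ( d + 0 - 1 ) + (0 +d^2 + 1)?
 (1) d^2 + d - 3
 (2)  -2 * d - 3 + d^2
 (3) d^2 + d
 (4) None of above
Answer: 3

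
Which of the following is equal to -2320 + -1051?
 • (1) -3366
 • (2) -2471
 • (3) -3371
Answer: 3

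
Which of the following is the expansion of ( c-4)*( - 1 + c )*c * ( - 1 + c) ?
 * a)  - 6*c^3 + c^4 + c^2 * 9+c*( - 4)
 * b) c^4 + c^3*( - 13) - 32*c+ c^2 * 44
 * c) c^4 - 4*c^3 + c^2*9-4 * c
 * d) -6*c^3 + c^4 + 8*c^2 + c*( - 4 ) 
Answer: a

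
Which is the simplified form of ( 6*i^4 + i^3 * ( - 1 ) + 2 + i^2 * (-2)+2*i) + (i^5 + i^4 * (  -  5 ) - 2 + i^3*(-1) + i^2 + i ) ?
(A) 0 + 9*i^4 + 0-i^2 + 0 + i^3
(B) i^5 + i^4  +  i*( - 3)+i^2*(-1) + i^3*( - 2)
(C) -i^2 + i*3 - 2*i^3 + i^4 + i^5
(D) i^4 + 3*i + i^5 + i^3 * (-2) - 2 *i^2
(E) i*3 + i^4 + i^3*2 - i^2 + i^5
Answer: C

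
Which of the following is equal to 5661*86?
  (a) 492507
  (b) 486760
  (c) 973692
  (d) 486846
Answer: d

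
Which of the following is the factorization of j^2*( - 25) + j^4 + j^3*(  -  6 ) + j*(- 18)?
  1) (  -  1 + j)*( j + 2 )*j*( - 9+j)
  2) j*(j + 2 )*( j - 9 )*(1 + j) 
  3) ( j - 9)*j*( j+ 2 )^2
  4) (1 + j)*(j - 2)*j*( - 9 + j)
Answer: 2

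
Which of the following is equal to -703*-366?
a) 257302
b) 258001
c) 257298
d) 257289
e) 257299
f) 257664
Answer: c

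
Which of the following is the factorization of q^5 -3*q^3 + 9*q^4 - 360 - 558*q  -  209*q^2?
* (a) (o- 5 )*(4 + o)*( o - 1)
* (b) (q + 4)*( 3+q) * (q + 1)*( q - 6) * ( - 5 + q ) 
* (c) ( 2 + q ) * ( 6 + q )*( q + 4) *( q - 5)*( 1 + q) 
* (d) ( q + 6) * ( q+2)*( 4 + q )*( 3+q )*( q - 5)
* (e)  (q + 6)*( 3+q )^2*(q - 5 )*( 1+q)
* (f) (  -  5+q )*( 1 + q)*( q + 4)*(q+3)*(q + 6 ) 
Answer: f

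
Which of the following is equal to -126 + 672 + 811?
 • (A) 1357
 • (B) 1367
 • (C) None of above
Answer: A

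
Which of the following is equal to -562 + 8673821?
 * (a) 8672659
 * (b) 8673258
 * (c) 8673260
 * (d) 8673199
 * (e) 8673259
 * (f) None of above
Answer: e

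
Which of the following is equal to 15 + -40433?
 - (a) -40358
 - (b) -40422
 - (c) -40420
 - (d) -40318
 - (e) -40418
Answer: e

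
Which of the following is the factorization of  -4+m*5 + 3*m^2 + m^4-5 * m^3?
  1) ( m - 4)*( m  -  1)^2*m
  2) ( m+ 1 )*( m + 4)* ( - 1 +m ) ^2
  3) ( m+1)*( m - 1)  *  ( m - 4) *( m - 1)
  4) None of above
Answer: 3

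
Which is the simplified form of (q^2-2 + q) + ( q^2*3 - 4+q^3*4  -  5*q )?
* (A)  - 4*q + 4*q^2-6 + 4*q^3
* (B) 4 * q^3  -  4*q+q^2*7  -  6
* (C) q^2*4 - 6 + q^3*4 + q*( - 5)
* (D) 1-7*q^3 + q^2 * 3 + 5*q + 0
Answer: A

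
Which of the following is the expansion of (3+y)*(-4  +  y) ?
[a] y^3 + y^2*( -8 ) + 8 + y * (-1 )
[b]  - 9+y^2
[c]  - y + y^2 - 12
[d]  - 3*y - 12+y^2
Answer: c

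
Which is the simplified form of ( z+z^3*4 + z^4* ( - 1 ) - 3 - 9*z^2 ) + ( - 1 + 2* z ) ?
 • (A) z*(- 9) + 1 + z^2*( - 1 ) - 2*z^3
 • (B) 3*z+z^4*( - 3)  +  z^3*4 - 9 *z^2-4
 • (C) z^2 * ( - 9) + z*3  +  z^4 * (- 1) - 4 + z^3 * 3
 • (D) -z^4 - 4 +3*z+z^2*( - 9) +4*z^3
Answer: D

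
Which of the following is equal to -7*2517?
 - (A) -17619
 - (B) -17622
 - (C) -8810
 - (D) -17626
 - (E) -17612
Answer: A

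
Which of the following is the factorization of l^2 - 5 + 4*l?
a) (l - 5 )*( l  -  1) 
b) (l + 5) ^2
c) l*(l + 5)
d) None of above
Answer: d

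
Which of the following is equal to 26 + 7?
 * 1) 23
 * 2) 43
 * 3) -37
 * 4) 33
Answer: 4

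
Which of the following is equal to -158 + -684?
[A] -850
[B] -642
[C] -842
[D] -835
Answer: C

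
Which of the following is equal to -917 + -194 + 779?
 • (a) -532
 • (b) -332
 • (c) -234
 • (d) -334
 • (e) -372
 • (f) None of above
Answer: b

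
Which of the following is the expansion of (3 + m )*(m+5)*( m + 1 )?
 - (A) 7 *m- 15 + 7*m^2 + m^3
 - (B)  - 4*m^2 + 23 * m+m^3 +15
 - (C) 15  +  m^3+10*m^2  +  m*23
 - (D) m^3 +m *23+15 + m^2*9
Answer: D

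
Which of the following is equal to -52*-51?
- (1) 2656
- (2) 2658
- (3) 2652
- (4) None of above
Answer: 3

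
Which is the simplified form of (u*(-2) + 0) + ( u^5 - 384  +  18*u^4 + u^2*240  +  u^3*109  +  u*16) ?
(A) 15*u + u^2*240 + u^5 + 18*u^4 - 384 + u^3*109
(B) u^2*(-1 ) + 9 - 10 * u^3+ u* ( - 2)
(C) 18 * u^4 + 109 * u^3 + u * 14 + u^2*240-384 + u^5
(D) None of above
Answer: C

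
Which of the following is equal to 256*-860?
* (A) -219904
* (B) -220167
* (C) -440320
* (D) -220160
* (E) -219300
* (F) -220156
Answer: D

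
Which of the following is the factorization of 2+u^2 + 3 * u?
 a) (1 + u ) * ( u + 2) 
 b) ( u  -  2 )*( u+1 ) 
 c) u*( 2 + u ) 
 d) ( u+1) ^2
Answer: a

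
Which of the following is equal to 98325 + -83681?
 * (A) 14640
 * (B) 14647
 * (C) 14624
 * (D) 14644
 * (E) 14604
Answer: D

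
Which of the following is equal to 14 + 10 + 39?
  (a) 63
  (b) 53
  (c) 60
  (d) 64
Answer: a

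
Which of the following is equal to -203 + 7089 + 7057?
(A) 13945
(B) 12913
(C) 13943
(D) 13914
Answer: C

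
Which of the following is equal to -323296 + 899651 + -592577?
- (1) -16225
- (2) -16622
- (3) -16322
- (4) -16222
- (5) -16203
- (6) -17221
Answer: 4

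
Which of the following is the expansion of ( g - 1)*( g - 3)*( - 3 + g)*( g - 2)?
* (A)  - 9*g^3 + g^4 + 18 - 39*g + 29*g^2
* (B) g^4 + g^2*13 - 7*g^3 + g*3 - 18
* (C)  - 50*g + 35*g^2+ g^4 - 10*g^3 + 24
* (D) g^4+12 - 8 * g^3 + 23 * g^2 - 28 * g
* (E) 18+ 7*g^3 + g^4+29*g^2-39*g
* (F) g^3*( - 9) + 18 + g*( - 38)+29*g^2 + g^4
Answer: A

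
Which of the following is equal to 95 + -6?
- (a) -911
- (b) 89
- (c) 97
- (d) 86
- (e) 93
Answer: b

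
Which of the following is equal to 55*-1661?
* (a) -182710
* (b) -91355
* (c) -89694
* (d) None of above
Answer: b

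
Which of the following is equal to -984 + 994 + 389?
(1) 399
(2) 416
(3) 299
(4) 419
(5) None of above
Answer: 1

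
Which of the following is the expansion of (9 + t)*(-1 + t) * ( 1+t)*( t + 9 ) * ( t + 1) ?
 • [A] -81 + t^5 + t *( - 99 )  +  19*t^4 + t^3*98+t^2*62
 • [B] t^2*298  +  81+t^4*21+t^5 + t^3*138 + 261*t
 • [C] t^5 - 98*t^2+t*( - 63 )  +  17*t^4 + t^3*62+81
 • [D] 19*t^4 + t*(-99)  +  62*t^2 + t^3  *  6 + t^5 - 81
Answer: A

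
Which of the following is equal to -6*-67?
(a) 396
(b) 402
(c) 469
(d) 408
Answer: b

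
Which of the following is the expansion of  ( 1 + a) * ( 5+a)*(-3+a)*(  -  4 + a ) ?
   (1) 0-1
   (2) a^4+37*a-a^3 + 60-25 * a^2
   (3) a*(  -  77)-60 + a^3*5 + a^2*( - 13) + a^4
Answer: 2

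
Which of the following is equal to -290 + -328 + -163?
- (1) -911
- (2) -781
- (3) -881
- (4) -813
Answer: 2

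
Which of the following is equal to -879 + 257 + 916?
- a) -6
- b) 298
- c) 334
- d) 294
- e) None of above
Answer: d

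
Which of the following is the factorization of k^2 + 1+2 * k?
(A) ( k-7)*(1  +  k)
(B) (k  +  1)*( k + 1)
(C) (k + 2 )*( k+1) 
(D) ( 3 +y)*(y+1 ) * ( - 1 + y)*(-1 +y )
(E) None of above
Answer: B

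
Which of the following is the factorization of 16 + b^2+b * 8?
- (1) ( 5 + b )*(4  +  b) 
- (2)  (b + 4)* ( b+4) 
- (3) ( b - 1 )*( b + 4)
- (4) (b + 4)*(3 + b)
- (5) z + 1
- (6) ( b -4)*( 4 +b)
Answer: 2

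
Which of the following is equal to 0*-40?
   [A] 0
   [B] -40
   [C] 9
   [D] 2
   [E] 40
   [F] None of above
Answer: A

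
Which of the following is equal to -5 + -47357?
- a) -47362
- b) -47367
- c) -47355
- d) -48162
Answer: a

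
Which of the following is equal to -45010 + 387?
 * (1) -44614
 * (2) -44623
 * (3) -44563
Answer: 2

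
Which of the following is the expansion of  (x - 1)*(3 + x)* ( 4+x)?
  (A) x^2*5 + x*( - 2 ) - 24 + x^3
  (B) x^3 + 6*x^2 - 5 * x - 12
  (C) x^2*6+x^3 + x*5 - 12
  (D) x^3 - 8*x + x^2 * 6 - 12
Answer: C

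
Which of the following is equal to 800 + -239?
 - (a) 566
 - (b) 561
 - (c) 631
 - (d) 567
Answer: b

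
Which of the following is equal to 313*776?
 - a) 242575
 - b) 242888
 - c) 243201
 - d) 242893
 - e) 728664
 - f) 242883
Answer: b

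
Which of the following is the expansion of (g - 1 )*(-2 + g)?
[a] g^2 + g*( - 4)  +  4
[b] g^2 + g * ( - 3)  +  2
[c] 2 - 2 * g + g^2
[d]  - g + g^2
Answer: b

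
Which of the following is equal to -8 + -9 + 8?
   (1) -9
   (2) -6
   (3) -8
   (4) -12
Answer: 1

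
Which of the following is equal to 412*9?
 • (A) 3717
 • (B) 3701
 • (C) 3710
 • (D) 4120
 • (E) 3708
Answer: E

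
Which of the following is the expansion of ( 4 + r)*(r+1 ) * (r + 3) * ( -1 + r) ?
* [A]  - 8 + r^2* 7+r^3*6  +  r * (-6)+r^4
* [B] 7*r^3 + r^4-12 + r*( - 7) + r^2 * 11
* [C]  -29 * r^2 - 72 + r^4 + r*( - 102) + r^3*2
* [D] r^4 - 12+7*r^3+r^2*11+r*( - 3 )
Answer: B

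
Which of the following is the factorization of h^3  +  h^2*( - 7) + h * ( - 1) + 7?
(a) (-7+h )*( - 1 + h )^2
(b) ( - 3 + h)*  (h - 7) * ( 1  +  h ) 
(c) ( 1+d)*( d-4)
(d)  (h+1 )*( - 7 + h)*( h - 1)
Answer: d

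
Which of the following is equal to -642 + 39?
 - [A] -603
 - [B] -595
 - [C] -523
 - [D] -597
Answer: A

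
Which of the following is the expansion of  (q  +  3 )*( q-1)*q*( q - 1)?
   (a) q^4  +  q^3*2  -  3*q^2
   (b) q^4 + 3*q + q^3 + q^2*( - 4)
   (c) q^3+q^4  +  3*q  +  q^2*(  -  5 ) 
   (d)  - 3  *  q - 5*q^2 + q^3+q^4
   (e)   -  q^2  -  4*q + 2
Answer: c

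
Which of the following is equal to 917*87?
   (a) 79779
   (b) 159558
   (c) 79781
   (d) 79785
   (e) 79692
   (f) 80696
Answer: a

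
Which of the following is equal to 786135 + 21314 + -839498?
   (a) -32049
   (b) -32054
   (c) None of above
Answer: a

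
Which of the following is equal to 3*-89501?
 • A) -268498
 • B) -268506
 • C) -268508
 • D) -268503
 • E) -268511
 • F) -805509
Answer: D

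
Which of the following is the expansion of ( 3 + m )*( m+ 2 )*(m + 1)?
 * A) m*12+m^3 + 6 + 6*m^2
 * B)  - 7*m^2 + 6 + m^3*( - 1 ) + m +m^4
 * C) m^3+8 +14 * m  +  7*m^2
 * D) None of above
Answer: D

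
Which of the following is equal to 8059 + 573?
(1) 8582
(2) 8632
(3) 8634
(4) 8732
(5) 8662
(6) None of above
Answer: 2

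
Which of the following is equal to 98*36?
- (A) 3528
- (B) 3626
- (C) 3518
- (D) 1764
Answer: A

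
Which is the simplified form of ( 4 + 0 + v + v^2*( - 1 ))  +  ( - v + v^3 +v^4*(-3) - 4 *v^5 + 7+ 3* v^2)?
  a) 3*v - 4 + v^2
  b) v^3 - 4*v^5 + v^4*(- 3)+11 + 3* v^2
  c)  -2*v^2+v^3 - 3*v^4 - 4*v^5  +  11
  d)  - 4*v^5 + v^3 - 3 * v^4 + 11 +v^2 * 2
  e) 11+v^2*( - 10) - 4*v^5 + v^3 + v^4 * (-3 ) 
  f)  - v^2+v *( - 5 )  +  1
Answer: d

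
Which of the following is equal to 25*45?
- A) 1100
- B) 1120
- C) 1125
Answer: C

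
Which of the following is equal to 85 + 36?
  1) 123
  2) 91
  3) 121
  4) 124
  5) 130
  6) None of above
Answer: 3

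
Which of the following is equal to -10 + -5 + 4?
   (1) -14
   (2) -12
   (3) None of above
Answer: 3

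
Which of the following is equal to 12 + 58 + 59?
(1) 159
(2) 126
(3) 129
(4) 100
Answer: 3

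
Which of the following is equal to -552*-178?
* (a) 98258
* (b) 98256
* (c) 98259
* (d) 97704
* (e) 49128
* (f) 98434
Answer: b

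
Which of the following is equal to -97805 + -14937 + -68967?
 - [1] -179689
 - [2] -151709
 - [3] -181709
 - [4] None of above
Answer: 3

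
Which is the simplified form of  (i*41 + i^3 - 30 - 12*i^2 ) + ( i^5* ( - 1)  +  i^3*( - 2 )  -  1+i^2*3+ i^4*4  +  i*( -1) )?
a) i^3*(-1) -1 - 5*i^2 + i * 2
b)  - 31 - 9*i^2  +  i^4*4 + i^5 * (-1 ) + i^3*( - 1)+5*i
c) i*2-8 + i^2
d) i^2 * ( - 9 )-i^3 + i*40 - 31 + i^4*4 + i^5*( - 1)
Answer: d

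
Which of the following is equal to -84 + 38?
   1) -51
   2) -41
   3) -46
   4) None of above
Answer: 3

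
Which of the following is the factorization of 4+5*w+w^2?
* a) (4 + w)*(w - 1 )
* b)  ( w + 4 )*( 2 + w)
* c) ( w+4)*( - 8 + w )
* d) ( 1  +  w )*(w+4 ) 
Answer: d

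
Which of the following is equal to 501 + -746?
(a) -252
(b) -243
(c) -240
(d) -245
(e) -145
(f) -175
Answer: d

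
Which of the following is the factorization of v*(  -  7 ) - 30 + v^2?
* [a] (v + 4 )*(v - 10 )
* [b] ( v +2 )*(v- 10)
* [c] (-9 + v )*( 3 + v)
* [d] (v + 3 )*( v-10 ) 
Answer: d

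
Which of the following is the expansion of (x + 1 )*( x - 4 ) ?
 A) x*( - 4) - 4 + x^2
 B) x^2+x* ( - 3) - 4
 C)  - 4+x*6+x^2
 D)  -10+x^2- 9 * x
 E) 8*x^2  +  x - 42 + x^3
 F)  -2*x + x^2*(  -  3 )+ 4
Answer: B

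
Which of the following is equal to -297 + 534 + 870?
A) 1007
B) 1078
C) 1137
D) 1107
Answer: D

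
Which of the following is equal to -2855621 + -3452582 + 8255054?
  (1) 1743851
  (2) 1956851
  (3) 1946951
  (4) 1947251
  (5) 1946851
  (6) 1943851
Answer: 5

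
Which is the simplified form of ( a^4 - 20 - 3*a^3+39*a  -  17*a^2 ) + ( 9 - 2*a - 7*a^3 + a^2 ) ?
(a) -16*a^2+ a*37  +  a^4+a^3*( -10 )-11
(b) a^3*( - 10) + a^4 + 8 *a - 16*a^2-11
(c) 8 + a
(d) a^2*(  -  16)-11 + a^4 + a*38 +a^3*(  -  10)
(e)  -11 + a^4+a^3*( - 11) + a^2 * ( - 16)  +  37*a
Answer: a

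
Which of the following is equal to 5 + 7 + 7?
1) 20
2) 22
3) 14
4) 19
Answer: 4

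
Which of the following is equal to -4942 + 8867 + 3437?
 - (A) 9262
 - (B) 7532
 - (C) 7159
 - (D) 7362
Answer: D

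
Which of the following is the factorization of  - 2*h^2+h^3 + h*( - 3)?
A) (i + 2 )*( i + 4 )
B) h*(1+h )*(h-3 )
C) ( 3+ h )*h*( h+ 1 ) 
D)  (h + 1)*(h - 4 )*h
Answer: B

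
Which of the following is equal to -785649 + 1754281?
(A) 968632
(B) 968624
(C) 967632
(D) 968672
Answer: A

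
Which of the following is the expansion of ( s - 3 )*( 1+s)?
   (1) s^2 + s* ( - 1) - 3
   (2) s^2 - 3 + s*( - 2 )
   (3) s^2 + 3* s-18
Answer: 2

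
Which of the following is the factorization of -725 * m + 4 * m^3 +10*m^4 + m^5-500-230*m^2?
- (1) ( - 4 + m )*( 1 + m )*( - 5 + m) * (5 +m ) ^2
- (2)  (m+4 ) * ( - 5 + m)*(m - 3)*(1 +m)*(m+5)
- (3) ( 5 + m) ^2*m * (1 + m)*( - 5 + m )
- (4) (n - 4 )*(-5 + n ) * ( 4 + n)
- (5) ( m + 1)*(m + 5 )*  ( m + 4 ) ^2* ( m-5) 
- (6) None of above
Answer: 6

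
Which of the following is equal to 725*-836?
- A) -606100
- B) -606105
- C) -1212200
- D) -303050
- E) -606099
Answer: A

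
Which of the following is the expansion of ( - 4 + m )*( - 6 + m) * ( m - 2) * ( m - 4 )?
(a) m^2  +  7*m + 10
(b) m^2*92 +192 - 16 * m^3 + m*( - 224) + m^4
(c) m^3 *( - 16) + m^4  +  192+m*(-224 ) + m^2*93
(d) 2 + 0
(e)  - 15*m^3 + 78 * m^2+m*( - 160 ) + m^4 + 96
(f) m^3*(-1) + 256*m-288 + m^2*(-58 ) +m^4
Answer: b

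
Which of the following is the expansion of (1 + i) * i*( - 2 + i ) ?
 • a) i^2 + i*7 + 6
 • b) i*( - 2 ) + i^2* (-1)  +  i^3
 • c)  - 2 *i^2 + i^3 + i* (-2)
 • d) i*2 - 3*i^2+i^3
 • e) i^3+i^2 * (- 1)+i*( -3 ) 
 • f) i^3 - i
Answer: b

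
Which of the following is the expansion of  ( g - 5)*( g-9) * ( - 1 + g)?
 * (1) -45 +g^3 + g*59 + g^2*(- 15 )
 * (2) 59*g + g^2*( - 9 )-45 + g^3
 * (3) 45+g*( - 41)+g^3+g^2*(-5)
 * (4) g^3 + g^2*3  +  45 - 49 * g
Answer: 1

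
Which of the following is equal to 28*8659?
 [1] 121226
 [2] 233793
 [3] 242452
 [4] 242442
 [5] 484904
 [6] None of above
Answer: 3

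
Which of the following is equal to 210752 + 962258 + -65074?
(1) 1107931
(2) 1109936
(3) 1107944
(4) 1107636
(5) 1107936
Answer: 5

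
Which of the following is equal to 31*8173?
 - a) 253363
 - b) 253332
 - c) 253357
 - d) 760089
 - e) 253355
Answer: a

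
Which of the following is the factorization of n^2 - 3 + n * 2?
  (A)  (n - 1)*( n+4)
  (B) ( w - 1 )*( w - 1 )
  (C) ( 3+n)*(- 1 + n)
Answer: C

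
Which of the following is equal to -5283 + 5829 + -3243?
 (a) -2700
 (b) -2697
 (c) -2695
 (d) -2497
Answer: b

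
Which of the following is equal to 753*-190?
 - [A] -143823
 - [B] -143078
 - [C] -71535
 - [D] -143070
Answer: D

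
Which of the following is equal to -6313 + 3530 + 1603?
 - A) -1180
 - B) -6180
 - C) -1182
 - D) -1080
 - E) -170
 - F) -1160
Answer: A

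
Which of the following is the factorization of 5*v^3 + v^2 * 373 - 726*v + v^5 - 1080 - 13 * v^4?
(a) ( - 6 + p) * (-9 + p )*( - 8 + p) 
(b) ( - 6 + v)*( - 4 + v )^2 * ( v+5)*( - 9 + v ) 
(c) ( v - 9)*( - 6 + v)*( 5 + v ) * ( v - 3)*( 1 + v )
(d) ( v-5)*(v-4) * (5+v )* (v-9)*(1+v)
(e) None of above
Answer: e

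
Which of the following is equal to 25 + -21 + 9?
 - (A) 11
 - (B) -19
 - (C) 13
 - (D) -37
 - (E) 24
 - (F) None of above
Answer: C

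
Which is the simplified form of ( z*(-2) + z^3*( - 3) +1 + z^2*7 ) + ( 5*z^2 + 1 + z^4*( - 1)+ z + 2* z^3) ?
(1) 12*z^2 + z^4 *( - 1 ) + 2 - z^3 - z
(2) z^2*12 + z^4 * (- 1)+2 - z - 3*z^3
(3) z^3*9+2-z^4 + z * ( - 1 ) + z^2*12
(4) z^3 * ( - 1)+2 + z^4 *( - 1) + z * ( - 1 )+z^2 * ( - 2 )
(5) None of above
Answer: 1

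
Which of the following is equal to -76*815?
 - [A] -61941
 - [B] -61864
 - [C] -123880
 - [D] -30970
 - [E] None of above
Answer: E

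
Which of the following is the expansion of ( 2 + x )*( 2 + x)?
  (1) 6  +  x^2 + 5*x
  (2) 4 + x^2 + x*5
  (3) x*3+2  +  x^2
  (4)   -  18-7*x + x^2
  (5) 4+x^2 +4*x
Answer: 5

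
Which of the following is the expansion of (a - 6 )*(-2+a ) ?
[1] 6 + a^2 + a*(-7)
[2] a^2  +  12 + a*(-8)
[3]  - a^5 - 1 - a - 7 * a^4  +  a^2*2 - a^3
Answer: 2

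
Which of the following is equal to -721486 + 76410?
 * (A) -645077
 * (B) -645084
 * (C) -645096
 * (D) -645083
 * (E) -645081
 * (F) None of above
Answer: F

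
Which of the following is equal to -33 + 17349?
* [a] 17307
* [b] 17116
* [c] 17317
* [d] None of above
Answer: d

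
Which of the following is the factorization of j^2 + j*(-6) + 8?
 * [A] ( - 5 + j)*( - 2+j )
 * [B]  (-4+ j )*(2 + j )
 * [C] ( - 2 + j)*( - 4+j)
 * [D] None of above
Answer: C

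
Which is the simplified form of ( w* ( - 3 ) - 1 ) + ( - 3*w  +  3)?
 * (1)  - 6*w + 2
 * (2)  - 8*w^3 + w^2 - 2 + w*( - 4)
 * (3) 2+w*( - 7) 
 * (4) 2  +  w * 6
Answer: 1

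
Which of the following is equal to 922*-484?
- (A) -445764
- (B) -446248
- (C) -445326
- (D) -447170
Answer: B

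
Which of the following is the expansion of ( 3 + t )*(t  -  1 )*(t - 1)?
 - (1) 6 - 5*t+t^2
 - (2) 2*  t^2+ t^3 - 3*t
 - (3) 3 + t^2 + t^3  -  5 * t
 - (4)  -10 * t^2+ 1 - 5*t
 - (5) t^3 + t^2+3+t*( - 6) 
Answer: 3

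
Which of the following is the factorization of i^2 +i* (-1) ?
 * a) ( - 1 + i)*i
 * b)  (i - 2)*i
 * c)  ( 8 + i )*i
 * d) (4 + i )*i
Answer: a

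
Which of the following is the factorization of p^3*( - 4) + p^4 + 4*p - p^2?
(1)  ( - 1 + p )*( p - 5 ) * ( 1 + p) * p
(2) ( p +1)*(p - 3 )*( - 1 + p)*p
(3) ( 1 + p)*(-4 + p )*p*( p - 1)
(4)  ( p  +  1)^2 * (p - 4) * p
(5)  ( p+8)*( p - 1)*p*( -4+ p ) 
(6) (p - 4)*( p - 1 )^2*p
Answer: 3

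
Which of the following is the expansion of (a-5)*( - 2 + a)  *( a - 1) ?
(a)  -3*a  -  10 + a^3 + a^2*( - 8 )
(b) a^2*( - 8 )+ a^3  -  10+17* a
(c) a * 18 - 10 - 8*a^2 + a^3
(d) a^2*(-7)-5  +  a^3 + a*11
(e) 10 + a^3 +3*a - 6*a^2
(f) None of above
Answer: b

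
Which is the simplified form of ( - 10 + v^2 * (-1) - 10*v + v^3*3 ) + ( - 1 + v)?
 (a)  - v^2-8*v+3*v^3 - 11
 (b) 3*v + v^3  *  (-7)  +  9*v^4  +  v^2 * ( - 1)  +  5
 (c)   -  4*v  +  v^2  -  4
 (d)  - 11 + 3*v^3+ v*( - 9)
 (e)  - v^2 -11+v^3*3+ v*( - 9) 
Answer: e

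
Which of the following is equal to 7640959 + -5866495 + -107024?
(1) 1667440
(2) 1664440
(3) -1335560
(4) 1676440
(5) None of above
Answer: 1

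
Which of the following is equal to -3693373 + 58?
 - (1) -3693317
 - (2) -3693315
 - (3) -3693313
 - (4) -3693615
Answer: 2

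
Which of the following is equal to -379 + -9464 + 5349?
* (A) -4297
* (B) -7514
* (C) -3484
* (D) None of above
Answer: D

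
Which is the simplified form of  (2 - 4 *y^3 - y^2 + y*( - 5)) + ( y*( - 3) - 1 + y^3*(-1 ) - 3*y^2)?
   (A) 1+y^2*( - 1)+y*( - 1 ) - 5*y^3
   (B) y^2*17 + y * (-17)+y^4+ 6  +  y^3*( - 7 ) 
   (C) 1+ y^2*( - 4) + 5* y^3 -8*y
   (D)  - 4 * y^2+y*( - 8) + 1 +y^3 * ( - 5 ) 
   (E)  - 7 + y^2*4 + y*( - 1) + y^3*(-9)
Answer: D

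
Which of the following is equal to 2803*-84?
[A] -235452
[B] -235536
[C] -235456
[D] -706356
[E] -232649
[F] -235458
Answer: A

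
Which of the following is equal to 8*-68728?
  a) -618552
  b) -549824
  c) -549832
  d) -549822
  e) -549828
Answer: b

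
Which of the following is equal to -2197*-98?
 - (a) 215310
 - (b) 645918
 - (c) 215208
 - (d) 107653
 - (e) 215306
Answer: e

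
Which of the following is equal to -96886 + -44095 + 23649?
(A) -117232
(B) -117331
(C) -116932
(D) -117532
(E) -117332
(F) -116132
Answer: E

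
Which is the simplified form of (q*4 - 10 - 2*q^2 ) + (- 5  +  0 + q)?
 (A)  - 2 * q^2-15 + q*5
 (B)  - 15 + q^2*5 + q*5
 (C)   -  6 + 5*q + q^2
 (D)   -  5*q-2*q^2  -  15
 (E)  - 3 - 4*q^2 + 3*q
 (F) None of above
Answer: A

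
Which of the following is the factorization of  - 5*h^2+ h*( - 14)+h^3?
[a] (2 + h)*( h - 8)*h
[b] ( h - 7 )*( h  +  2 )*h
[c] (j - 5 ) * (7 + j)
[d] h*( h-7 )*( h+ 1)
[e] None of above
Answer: b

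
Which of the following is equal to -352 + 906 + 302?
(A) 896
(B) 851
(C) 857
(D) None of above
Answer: D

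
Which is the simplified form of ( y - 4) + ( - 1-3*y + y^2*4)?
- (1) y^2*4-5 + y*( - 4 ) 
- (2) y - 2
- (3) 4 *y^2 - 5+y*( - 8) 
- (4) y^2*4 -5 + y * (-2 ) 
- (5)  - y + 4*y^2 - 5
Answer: 4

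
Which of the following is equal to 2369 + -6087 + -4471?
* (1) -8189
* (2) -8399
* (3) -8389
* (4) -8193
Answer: 1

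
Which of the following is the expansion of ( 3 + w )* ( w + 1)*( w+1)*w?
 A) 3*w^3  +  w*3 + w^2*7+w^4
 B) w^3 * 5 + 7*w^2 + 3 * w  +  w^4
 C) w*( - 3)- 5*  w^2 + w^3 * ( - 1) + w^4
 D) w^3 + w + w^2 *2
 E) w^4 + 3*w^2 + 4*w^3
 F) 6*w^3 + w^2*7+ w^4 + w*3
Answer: B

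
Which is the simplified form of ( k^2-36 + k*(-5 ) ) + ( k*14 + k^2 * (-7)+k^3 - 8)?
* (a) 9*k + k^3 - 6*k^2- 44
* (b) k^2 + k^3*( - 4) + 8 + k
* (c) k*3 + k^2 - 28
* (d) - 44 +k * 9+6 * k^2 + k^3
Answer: a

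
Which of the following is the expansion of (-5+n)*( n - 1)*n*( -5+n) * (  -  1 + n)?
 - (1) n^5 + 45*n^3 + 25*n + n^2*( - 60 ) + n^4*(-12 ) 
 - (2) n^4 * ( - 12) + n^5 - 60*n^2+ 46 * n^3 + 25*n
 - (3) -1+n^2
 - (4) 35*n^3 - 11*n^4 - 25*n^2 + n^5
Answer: 2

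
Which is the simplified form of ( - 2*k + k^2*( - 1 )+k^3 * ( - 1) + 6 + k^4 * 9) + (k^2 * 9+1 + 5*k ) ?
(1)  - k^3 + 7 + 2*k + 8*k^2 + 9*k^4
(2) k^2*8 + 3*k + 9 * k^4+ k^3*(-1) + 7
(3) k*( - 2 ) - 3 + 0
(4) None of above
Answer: 2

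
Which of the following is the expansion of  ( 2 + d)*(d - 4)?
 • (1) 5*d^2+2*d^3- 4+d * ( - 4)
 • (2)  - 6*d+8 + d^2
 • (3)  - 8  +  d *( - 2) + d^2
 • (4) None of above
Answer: 3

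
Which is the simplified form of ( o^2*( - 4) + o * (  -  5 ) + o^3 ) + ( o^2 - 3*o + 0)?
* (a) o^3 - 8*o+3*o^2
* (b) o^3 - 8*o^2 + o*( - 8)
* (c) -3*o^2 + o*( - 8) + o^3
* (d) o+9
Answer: c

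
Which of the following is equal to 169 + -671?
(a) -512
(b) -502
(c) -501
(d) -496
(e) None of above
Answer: b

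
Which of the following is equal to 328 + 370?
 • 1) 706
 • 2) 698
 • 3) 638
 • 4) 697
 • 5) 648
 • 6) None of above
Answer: 2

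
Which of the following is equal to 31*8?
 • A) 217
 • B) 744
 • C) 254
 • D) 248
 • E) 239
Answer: D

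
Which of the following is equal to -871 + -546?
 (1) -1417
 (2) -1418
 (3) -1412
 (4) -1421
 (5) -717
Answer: 1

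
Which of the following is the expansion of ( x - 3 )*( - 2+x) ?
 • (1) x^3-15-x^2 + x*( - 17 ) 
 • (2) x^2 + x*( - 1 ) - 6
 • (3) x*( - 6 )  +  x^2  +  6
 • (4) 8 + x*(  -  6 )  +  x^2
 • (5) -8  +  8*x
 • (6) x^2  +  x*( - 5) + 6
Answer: 6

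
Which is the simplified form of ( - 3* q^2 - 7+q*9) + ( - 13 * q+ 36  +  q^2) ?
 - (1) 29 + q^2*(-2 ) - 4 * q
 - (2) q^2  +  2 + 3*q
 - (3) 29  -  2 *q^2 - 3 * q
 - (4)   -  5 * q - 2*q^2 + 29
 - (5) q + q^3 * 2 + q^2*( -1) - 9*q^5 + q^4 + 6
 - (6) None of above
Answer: 1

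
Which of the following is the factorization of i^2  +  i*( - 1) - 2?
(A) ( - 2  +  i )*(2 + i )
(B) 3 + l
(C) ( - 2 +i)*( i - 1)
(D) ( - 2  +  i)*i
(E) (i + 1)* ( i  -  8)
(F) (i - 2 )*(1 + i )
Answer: F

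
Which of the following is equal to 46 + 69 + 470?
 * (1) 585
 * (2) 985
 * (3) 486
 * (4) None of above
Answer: 1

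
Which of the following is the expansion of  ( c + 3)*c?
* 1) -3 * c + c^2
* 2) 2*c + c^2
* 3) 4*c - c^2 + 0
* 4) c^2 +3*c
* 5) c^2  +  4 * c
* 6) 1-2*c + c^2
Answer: 4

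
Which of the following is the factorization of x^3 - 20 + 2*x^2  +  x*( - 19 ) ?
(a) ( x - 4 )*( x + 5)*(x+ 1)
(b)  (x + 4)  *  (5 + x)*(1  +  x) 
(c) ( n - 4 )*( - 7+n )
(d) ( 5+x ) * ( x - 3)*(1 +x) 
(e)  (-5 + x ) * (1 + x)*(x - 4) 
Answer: a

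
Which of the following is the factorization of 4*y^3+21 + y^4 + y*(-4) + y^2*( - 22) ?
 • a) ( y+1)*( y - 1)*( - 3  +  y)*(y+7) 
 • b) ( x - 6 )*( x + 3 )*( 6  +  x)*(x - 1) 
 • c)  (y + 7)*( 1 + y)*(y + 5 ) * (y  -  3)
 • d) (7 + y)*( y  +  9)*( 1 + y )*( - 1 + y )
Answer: a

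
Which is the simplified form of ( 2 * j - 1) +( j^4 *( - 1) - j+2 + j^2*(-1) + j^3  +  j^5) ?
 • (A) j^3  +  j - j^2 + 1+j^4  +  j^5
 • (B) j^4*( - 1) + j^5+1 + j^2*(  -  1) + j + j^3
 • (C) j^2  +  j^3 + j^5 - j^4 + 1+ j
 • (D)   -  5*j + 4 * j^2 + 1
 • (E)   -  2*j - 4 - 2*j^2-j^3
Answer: B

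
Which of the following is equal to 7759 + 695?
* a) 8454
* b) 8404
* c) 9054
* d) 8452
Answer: a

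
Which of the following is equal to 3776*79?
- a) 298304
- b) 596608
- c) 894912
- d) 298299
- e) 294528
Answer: a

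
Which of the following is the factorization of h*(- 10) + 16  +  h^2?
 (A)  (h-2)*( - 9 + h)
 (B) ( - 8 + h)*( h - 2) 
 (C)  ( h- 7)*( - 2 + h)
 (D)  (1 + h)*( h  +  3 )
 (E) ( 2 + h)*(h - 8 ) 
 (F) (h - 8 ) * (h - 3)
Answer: B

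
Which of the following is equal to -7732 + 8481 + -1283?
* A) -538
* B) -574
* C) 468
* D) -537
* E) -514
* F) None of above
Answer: F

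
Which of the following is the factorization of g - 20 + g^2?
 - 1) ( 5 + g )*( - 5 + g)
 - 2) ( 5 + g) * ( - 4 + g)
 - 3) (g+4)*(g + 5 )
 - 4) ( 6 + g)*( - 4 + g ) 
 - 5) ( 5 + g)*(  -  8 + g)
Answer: 2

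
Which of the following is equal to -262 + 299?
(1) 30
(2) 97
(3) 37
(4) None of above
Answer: 3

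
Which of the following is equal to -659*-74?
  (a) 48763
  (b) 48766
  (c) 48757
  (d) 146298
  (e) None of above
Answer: b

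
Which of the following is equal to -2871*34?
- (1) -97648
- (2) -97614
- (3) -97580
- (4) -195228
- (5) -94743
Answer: 2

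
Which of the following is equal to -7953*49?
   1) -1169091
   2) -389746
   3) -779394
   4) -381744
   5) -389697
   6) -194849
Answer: 5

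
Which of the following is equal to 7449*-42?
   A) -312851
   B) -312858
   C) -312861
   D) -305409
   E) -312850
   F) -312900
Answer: B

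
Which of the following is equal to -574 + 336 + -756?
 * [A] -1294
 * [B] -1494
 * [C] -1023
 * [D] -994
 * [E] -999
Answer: D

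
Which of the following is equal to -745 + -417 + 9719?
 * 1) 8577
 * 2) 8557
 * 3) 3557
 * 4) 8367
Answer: 2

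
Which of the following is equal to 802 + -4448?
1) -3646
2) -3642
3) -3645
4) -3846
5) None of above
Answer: 1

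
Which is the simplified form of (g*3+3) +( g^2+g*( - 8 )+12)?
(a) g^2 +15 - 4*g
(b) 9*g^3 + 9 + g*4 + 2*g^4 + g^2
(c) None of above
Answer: c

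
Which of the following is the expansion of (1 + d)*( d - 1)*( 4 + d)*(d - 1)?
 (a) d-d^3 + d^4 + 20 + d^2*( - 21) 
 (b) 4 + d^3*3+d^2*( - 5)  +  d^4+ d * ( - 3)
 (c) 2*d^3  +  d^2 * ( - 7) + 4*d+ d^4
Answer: b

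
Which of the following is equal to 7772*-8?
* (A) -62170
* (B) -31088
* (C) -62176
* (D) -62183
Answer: C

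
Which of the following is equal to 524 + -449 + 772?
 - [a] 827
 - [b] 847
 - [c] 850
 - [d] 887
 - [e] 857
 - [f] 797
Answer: b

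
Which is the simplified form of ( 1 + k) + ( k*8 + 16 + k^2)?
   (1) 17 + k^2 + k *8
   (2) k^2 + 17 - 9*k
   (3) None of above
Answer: 3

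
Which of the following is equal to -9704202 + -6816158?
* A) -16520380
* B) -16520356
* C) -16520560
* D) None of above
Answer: D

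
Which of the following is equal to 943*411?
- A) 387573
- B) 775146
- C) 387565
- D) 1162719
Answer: A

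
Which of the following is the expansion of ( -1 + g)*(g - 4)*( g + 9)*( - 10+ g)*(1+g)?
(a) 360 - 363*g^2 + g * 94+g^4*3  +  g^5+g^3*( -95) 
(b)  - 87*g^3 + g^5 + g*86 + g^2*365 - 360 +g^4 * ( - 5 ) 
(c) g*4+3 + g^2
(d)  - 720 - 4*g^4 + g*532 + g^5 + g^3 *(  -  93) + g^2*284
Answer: b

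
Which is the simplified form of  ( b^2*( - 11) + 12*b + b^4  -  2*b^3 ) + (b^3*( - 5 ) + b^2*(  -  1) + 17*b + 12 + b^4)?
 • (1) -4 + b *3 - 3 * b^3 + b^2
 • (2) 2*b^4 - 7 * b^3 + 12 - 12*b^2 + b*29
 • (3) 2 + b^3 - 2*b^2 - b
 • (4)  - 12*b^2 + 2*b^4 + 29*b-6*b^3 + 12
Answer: 2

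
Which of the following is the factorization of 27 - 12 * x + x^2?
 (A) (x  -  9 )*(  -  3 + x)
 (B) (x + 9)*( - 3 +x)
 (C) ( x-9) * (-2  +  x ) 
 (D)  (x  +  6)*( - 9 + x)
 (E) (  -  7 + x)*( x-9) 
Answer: A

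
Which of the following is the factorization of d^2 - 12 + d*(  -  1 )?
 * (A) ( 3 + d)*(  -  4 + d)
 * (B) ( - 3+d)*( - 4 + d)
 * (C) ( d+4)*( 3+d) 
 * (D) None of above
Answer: A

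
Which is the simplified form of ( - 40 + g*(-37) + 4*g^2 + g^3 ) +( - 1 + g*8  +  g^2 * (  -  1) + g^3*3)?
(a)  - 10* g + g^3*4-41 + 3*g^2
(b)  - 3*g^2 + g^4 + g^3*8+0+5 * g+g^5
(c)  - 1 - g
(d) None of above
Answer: d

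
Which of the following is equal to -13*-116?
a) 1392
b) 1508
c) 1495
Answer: b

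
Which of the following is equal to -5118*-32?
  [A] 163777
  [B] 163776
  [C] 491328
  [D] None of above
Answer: B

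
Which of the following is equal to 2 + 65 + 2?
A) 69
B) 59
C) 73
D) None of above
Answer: A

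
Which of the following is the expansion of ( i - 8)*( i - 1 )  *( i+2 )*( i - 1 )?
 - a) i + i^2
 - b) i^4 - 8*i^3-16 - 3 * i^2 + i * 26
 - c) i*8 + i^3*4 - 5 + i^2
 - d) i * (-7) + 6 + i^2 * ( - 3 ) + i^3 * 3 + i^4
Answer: b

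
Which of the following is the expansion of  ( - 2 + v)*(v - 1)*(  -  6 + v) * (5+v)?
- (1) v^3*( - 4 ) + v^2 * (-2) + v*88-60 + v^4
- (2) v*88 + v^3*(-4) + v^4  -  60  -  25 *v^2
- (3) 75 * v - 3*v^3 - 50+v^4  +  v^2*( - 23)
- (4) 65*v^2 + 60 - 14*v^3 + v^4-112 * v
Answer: 2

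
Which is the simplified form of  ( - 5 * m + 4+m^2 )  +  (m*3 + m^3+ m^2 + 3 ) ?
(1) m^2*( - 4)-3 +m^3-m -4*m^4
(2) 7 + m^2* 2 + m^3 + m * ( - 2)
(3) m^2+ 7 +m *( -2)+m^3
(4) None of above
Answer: 2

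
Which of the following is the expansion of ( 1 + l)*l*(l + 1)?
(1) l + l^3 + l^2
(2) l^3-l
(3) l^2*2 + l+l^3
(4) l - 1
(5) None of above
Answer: 3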